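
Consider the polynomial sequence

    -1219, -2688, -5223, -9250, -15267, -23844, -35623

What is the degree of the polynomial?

-1469, -2535, -4027, -6017, -8577, -11779
-1066, -1492, -1990, -2560, -3202
-426, -498, -570, -642
-72, -72, -72
The fourth differences are constant, so the polynomial has degree 4.

4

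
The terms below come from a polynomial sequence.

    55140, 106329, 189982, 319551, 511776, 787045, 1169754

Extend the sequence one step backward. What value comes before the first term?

Δ: 51189  83653  129569  192225  275269  382709
Δ²: 32464  45916  62656  83044  107440
Δ³: 13452  16740  20388  24396
Δ⁴: 3288  3648  4008
Δ⁵: 360  360
The fifth differences are constant at 360.
Work back: 3288 − 360 = 2928;  13452 − 2928 = 10524;  32464 − 10524 = 21940;  51189 − 21940 = 29249;  55140 − 29249 = 25891

25891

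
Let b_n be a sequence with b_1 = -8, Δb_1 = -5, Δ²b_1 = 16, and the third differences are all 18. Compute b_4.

43

Build the table forward from the leading diagonal:
D3: 18, 18, 18, 18
D2: 16, 34, 52, 70
D1: -5, 11, 45, 97
b: -8, -13, -2, 43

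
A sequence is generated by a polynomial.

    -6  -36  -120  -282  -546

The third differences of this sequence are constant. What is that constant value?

-24

First differences: -30, -84, -162, -264
Second differences: -54, -78, -102
Third differences: -24, -24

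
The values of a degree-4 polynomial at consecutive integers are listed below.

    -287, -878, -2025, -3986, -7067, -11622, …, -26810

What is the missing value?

-18053

Using the first 6 terms:
-591, -1147, -1961, -3081, -4555
-556, -814, -1120, -1474
-258, -306, -354
-48, -48
Constant fourth difference = -48.
Extend forward: -354 − 48 = -402;  -1474 − 402 = -1876;  -4555 − 1876 = -6431;  -11622 − 6431 = -18053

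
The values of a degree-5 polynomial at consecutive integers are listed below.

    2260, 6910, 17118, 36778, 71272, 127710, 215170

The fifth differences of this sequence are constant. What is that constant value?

First differences: 4650, 10208, 19660, 34494, 56438, 87460
Second differences: 5558, 9452, 14834, 21944, 31022
Third differences: 3894, 5382, 7110, 9078
Fourth differences: 1488, 1728, 1968
Fifth differences: 240, 240

240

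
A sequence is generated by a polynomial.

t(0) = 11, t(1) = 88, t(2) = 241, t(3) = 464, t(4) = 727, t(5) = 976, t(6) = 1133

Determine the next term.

D1: 77, 153, 223, 263, 249, 157
D2: 76, 70, 40, -14, -92
D3: -6, -30, -54, -78
D4: -24, -24, -24
Fourth differences constant at -24.
-78 − 24 = -102;  -92 − 102 = -194;  157 − 194 = -37;  1133 − 37 = 1096

1096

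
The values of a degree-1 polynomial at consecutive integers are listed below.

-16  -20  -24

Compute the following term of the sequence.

Δ: -4, -4
First differences constant at -4.
-24 − 4 = -28

-28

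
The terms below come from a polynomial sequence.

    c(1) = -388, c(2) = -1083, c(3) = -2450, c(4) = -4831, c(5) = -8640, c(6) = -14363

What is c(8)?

-33855

-695, -1367, -2381, -3809, -5723
-672, -1014, -1428, -1914
-342, -414, -486
-72, -72
The fourth differences are constant (-72).
-486 − 72 = -558;  -1914 − 558 = -2472;  -5723 − 2472 = -8195;  -14363 − 8195 = -22558
-558 − 72 = -630;  -2472 − 630 = -3102;  -8195 − 3102 = -11297;  -22558 − 11297 = -33855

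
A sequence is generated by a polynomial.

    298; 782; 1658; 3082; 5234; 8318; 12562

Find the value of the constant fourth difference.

First differences: 484, 876, 1424, 2152, 3084, 4244
Second differences: 392, 548, 728, 932, 1160
Third differences: 156, 180, 204, 228
Fourth differences: 24, 24, 24

24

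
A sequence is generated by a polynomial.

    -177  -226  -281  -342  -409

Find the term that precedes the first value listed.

First differences: -49, -55, -61, -67
Second differences: -6, -6, -6
The second differences are constant at -6.
Work back: -49 + 6 = -43;  -177 + 43 = -134

-134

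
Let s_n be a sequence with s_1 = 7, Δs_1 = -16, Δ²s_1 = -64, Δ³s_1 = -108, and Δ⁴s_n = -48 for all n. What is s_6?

Build the table forward from the leading diagonal:
D4: -48  -48  -48  -48  -48  -48
D3: -108  -156  -204  -252  -300  -348
D2: -64  -172  -328  -532  -784  -1084
D1: -16  -80  -252  -580  -1112  -1896
s: 7  -9  -89  -341  -921  -2033

-2033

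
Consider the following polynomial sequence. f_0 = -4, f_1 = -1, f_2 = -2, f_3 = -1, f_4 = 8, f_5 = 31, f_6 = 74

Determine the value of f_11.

799

First differences: 3, -1, 1, 9, 23, 43
Second differences: -4, 2, 8, 14, 20
Third differences: 6, 6, 6, 6
Third differences constant at 6.
20 + 6 = 26;  43 + 26 = 69;  74 + 69 = 143
26 + 6 = 32;  69 + 32 = 101;  143 + 101 = 244
32 + 6 = 38;  101 + 38 = 139;  244 + 139 = 383
38 + 6 = 44;  139 + 44 = 183;  383 + 183 = 566
44 + 6 = 50;  183 + 50 = 233;  566 + 233 = 799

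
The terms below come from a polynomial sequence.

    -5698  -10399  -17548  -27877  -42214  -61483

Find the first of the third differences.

-732

Δ: -4701, -7149, -10329, -14337, -19269
Δ²: -2448, -3180, -4008, -4932
Δ³: -732, -828, -924
Δ⁴: -96, -96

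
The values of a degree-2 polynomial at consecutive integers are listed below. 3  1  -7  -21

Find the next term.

-41

-2  -8  -14
-6  -6
Second differences constant at -6.
-14 − 6 = -20;  -21 − 20 = -41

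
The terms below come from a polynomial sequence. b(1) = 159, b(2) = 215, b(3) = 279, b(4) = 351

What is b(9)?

56  64  72
8  8
Second differences constant at 8.
72 + 8 = 80;  351 + 80 = 431
80 + 8 = 88;  431 + 88 = 519
88 + 8 = 96;  519 + 96 = 615
96 + 8 = 104;  615 + 104 = 719
104 + 8 = 112;  719 + 112 = 831

831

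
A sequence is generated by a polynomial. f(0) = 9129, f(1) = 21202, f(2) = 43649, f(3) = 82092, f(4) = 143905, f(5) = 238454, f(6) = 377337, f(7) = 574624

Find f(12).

12073, 22447, 38443, 61813, 94549, 138883, 197287
10374, 15996, 23370, 32736, 44334, 58404
5622, 7374, 9366, 11598, 14070
1752, 1992, 2232, 2472
240, 240, 240
The fifth differences are constant (240).
2472 + 240 = 2712;  14070 + 2712 = 16782;  58404 + 16782 = 75186;  197287 + 75186 = 272473;  574624 + 272473 = 847097
2712 + 240 = 2952;  16782 + 2952 = 19734;  75186 + 19734 = 94920;  272473 + 94920 = 367393;  847097 + 367393 = 1214490
2952 + 240 = 3192;  19734 + 3192 = 22926;  94920 + 22926 = 117846;  367393 + 117846 = 485239;  1214490 + 485239 = 1699729
3192 + 240 = 3432;  22926 + 3432 = 26358;  117846 + 26358 = 144204;  485239 + 144204 = 629443;  1699729 + 629443 = 2329172
3432 + 240 = 3672;  26358 + 3672 = 30030;  144204 + 30030 = 174234;  629443 + 174234 = 803677;  2329172 + 803677 = 3132849

3132849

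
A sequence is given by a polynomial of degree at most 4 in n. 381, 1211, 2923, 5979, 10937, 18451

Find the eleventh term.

123971

830  1712  3056  4958  7514
882  1344  1902  2556
462  558  654
96  96
The fourth differences are constant (96).
654 + 96 = 750;  2556 + 750 = 3306;  7514 + 3306 = 10820;  18451 + 10820 = 29271
750 + 96 = 846;  3306 + 846 = 4152;  10820 + 4152 = 14972;  29271 + 14972 = 44243
846 + 96 = 942;  4152 + 942 = 5094;  14972 + 5094 = 20066;  44243 + 20066 = 64309
942 + 96 = 1038;  5094 + 1038 = 6132;  20066 + 6132 = 26198;  64309 + 26198 = 90507
1038 + 96 = 1134;  6132 + 1134 = 7266;  26198 + 7266 = 33464;  90507 + 33464 = 123971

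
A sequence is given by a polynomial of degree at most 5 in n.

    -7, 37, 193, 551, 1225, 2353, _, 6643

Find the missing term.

4097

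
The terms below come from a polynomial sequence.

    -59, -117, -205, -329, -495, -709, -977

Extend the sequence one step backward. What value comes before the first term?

-25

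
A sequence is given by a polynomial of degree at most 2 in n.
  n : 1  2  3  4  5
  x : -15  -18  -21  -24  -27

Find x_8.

-36

-3, -3, -3, -3
First differences constant at -3.
-27 − 3 = -30
-30 − 3 = -33
-33 − 3 = -36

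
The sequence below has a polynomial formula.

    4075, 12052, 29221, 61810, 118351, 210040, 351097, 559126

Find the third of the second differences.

D1: 7977, 17169, 32589, 56541, 91689, 141057, 208029
D2: 9192, 15420, 23952, 35148, 49368, 66972
D3: 6228, 8532, 11196, 14220, 17604
D4: 2304, 2664, 3024, 3384
D5: 360, 360, 360

23952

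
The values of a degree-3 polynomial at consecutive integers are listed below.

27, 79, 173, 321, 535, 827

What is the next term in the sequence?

First differences: 52 , 94 , 148 , 214 , 292
Second differences: 42 , 54 , 66 , 78
Third differences: 12 , 12 , 12
Constant third difference = 12, so extend:
78 + 12 = 90;  292 + 90 = 382;  827 + 382 = 1209

1209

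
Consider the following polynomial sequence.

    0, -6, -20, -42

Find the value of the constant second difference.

-8

Δ: -6, -14, -22
Δ²: -8, -8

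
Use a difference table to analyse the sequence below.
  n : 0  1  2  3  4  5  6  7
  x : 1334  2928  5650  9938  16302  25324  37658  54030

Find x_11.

176938

First differences: 1594, 2722, 4288, 6364, 9022, 12334, 16372
Second differences: 1128, 1566, 2076, 2658, 3312, 4038
Third differences: 438, 510, 582, 654, 726
Fourth differences: 72, 72, 72, 72
The fourth differences are constant (72).
726 + 72 = 798;  4038 + 798 = 4836;  16372 + 4836 = 21208;  54030 + 21208 = 75238
798 + 72 = 870;  4836 + 870 = 5706;  21208 + 5706 = 26914;  75238 + 26914 = 102152
870 + 72 = 942;  5706 + 942 = 6648;  26914 + 6648 = 33562;  102152 + 33562 = 135714
942 + 72 = 1014;  6648 + 1014 = 7662;  33562 + 7662 = 41224;  135714 + 41224 = 176938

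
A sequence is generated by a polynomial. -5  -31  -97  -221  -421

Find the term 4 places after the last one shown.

-26 , -66 , -124 , -200
-40 , -58 , -76
-18 , -18
Constant third difference = -18, so extend:
-76 − 18 = -94;  -200 − 94 = -294;  -421 − 294 = -715
-94 − 18 = -112;  -294 − 112 = -406;  -715 − 406 = -1121
-112 − 18 = -130;  -406 − 130 = -536;  -1121 − 536 = -1657
-130 − 18 = -148;  -536 − 148 = -684;  -1657 − 684 = -2341

-2341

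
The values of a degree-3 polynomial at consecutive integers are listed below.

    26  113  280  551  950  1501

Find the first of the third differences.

24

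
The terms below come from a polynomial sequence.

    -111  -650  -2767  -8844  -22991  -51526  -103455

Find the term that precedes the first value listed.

-16

-539, -2117, -6077, -14147, -28535, -51929
-1578, -3960, -8070, -14388, -23394
-2382, -4110, -6318, -9006
-1728, -2208, -2688
-480, -480
The fifth differences are constant at -480.
Work back: -1728 + 480 = -1248;  -2382 + 1248 = -1134;  -1578 + 1134 = -444;  -539 + 444 = -95;  -111 + 95 = -16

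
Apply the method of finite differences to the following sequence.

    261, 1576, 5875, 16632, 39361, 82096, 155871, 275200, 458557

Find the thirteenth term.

Δ: 1315, 4299, 10757, 22729, 42735, 73775, 119329, 183357
Δ²: 2984, 6458, 11972, 20006, 31040, 45554, 64028
Δ³: 3474, 5514, 8034, 11034, 14514, 18474
Δ⁴: 2040, 2520, 3000, 3480, 3960
Δ⁵: 480, 480, 480, 480
The fifth differences are constant (480).
3960 + 480 = 4440;  18474 + 4440 = 22914;  64028 + 22914 = 86942;  183357 + 86942 = 270299;  458557 + 270299 = 728856
4440 + 480 = 4920;  22914 + 4920 = 27834;  86942 + 27834 = 114776;  270299 + 114776 = 385075;  728856 + 385075 = 1113931
4920 + 480 = 5400;  27834 + 5400 = 33234;  114776 + 33234 = 148010;  385075 + 148010 = 533085;  1113931 + 533085 = 1647016
5400 + 480 = 5880;  33234 + 5880 = 39114;  148010 + 39114 = 187124;  533085 + 187124 = 720209;  1647016 + 720209 = 2367225

2367225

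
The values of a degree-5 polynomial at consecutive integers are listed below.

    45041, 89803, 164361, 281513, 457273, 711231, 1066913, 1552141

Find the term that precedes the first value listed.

44762  74558  117152  175760  253958  355682  485228
29796  42594  58608  78198  101724  129546
12798  16014  19590  23526  27822
3216  3576  3936  4296
360  360  360
The fifth differences are constant at 360.
Work back: 3216 − 360 = 2856;  12798 − 2856 = 9942;  29796 − 9942 = 19854;  44762 − 19854 = 24908;  45041 − 24908 = 20133

20133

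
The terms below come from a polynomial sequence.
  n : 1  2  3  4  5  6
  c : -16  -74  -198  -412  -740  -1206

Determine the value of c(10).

-58, -124, -214, -328, -466
-66, -90, -114, -138
-24, -24, -24
The third differences are constant (-24).
-138 − 24 = -162;  -466 − 162 = -628;  -1206 − 628 = -1834
-162 − 24 = -186;  -628 − 186 = -814;  -1834 − 814 = -2648
-186 − 24 = -210;  -814 − 210 = -1024;  -2648 − 1024 = -3672
-210 − 24 = -234;  -1024 − 234 = -1258;  -3672 − 1258 = -4930

-4930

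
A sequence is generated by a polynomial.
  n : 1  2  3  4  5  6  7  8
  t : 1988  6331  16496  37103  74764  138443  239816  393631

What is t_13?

D1: 4343 , 10165 , 20607 , 37661 , 63679 , 101373 , 153815
D2: 5822 , 10442 , 17054 , 26018 , 37694 , 52442
D3: 4620 , 6612 , 8964 , 11676 , 14748
D4: 1992 , 2352 , 2712 , 3072
D5: 360 , 360 , 360
Fifth differences constant at 360.
3072 + 360 = 3432;  14748 + 3432 = 18180;  52442 + 18180 = 70622;  153815 + 70622 = 224437;  393631 + 224437 = 618068
3432 + 360 = 3792;  18180 + 3792 = 21972;  70622 + 21972 = 92594;  224437 + 92594 = 317031;  618068 + 317031 = 935099
3792 + 360 = 4152;  21972 + 4152 = 26124;  92594 + 26124 = 118718;  317031 + 118718 = 435749;  935099 + 435749 = 1370848
4152 + 360 = 4512;  26124 + 4512 = 30636;  118718 + 30636 = 149354;  435749 + 149354 = 585103;  1370848 + 585103 = 1955951
4512 + 360 = 4872;  30636 + 4872 = 35508;  149354 + 35508 = 184862;  585103 + 184862 = 769965;  1955951 + 769965 = 2725916

2725916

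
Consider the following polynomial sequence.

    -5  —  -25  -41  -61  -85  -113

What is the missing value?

Using the last 5 terms:
Δ: -16, -20, -24, -28
Δ²: -4, -4, -4
Constant second difference = -4.
Extend backward: -16 + 4 = -12;  -25 + 12 = -13

-13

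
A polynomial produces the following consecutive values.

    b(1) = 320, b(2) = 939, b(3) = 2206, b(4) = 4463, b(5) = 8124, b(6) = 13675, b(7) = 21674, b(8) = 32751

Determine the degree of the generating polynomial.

619, 1267, 2257, 3661, 5551, 7999, 11077
648, 990, 1404, 1890, 2448, 3078
342, 414, 486, 558, 630
72, 72, 72, 72
The fourth differences are constant, so the polynomial has degree 4.

4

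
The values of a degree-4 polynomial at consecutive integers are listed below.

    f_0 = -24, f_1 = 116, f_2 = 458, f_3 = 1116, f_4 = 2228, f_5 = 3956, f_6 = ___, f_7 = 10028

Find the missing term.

Using the first 6 terms:
First differences: 140, 342, 658, 1112, 1728
Second differences: 202, 316, 454, 616
Third differences: 114, 138, 162
Fourth differences: 24, 24
Constant fourth difference = 24.
Extend forward: 162 + 24 = 186;  616 + 186 = 802;  1728 + 802 = 2530;  3956 + 2530 = 6486

6486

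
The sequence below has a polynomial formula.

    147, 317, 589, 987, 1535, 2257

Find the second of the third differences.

24

D1: 170, 272, 398, 548, 722
D2: 102, 126, 150, 174
D3: 24, 24, 24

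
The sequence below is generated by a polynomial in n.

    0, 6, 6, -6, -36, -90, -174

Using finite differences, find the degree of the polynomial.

D1: 6, 0, -12, -30, -54, -84
D2: -6, -12, -18, -24, -30
D3: -6, -6, -6, -6
The third differences are constant, so the polynomial has degree 3.

3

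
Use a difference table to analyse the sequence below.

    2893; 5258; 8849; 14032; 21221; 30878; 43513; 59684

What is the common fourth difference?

Δ: 2365, 3591, 5183, 7189, 9657, 12635, 16171
Δ²: 1226, 1592, 2006, 2468, 2978, 3536
Δ³: 366, 414, 462, 510, 558
Δ⁴: 48, 48, 48, 48

48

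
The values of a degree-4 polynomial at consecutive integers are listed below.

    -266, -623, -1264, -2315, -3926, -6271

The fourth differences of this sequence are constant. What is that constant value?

-24

First differences: -357, -641, -1051, -1611, -2345
Second differences: -284, -410, -560, -734
Third differences: -126, -150, -174
Fourth differences: -24, -24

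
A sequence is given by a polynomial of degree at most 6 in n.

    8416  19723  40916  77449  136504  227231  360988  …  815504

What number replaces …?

Using the first 7 terms:
Δ: 11307  21193  36533  59055  90727  133757
Δ²: 9886  15340  22522  31672  43030
Δ³: 5454  7182  9150  11358
Δ⁴: 1728  1968  2208
Δ⁵: 240  240
Constant fifth difference = 240.
Extend forward: 2208 + 240 = 2448;  11358 + 2448 = 13806;  43030 + 13806 = 56836;  133757 + 56836 = 190593;  360988 + 190593 = 551581

551581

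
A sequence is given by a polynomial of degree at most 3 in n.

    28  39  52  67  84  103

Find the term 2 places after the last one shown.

147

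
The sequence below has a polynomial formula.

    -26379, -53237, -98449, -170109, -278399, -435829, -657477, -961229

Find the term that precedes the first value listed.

-11629

Δ: -26858, -45212, -71660, -108290, -157430, -221648, -303752
Δ²: -18354, -26448, -36630, -49140, -64218, -82104
Δ³: -8094, -10182, -12510, -15078, -17886
Δ⁴: -2088, -2328, -2568, -2808
Δ⁵: -240, -240, -240
The fifth differences are constant at -240.
Work back: -2088 + 240 = -1848;  -8094 + 1848 = -6246;  -18354 + 6246 = -12108;  -26858 + 12108 = -14750;  -26379 + 14750 = -11629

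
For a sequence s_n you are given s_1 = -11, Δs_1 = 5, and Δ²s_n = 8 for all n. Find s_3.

Build the table forward from the leading diagonal:
Δ²: 8, 8, 8
Δ: 5, 13, 21
s: -11, -6, 7

7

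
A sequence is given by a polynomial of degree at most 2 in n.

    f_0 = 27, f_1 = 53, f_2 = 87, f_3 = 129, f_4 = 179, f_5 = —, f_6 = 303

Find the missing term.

237

Using the first 5 terms:
Δ: 26  34  42  50
Δ²: 8  8  8
Constant second difference = 8.
Extend forward: 50 + 8 = 58;  179 + 58 = 237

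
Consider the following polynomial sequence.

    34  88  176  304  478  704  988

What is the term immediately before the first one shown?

8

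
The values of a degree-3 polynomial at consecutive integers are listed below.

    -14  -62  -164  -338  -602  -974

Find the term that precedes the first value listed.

First differences: -48  -102  -174  -264  -372
Second differences: -54  -72  -90  -108
Third differences: -18  -18  -18
The third differences are constant at -18.
Work back: -54 + 18 = -36;  -48 + 36 = -12;  -14 + 12 = -2

-2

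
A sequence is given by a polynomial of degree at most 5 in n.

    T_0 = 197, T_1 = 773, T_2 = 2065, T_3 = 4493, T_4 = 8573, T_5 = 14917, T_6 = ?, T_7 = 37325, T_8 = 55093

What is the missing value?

24233

Using the first 6 terms:
D1: 576  1292  2428  4080  6344
D2: 716  1136  1652  2264
D3: 420  516  612
D4: 96  96
Constant fourth difference = 96.
Extend forward: 612 + 96 = 708;  2264 + 708 = 2972;  6344 + 2972 = 9316;  14917 + 9316 = 24233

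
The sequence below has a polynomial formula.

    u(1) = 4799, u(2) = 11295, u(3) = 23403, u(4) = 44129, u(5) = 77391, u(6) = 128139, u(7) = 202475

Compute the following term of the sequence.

6496 , 12108 , 20726 , 33262 , 50748 , 74336
5612 , 8618 , 12536 , 17486 , 23588
3006 , 3918 , 4950 , 6102
912 , 1032 , 1152
120 , 120
Fifth differences constant at 120.
1152 + 120 = 1272;  6102 + 1272 = 7374;  23588 + 7374 = 30962;  74336 + 30962 = 105298;  202475 + 105298 = 307773

307773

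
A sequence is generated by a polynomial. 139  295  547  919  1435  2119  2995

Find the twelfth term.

156  252  372  516  684  876
96  120  144  168  192
24  24  24  24
Third differences constant at 24.
192 + 24 = 216;  876 + 216 = 1092;  2995 + 1092 = 4087
216 + 24 = 240;  1092 + 240 = 1332;  4087 + 1332 = 5419
240 + 24 = 264;  1332 + 264 = 1596;  5419 + 1596 = 7015
264 + 24 = 288;  1596 + 288 = 1884;  7015 + 1884 = 8899
288 + 24 = 312;  1884 + 312 = 2196;  8899 + 2196 = 11095

11095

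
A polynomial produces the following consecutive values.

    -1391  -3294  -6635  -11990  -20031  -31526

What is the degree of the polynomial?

4

D1: -1903, -3341, -5355, -8041, -11495
D2: -1438, -2014, -2686, -3454
D3: -576, -672, -768
D4: -96, -96
The fourth differences are constant, so the polynomial has degree 4.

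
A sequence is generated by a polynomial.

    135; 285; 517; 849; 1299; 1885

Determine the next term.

D1: 150, 232, 332, 450, 586
D2: 82, 100, 118, 136
D3: 18, 18, 18
Third differences constant at 18.
136 + 18 = 154;  586 + 154 = 740;  1885 + 740 = 2625

2625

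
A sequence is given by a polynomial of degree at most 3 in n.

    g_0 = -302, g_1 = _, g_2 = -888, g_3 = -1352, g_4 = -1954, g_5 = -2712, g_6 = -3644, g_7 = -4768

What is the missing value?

-544

Using the last 6 terms:
First differences: -464, -602, -758, -932, -1124
Second differences: -138, -156, -174, -192
Third differences: -18, -18, -18
Constant third difference = -18.
Extend backward: -138 + 18 = -120;  -464 + 120 = -344;  -888 + 344 = -544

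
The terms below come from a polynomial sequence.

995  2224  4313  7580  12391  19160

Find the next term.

Δ: 1229  2089  3267  4811  6769
Δ²: 860  1178  1544  1958
Δ³: 318  366  414
Δ⁴: 48  48
Fourth differences constant at 48.
414 + 48 = 462;  1958 + 462 = 2420;  6769 + 2420 = 9189;  19160 + 9189 = 28349

28349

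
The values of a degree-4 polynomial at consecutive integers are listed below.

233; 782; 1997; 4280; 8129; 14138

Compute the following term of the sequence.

549  1215  2283  3849  6009
666  1068  1566  2160
402  498  594
96  96
Constant fourth difference = 96, so extend:
594 + 96 = 690;  2160 + 690 = 2850;  6009 + 2850 = 8859;  14138 + 8859 = 22997

22997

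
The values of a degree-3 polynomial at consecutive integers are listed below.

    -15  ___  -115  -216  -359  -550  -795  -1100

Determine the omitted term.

Using the last 6 terms:
D1: -101, -143, -191, -245, -305
D2: -42, -48, -54, -60
D3: -6, -6, -6
Constant third difference = -6.
Extend backward: -42 + 6 = -36;  -101 + 36 = -65;  -115 + 65 = -50

-50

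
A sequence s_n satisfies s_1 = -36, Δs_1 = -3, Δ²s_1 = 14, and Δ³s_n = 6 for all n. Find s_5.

60

Build the table forward from the leading diagonal:
Third differences: 6, 6, 6, 6, 6
Second differences: 14, 20, 26, 32, 38
First differences: -3, 11, 31, 57, 89
s: -36, -39, -28, 3, 60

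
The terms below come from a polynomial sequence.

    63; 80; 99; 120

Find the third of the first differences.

21

Δ: 17, 19, 21
Δ²: 2, 2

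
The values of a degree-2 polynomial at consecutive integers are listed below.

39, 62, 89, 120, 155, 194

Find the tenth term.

390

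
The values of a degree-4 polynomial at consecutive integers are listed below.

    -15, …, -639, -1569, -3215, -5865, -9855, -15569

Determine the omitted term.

Using the last 6 terms:
First differences: -930  -1646  -2650  -3990  -5714
Second differences: -716  -1004  -1340  -1724
Third differences: -288  -336  -384
Fourth differences: -48  -48
Constant fourth difference = -48.
Extend backward: -288 + 48 = -240;  -716 + 240 = -476;  -930 + 476 = -454;  -639 + 454 = -185

-185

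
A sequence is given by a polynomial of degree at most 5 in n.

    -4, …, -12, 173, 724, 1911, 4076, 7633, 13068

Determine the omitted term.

Using the last 7 terms:
185  551  1187  2165  3557  5435
366  636  978  1392  1878
270  342  414  486
72  72  72
Constant fourth difference = 72.
Extend backward: 270 − 72 = 198;  366 − 198 = 168;  185 − 168 = 17;  -12 − 17 = -29

-29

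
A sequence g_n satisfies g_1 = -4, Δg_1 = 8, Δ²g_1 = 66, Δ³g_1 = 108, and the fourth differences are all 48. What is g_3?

78

Build the table forward from the leading diagonal:
Δ⁴: 48, 48, 48
Δ³: 108, 156, 204
Δ²: 66, 174, 330
Δ: 8, 74, 248
g: -4, 4, 78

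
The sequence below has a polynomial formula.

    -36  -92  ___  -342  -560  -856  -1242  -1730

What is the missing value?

-190

Using the last 5 terms:
First differences: -218, -296, -386, -488
Second differences: -78, -90, -102
Third differences: -12, -12
Constant third difference = -12.
Extend backward: -78 + 12 = -66;  -218 + 66 = -152;  -342 + 152 = -190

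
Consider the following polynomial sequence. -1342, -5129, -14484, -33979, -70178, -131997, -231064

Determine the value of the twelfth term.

Δ: -3787, -9355, -19495, -36199, -61819, -99067
Δ²: -5568, -10140, -16704, -25620, -37248
Δ³: -4572, -6564, -8916, -11628
Δ⁴: -1992, -2352, -2712
Δ⁵: -360, -360
Fifth differences constant at -360.
-2712 − 360 = -3072;  -11628 − 3072 = -14700;  -37248 − 14700 = -51948;  -99067 − 51948 = -151015;  -231064 − 151015 = -382079
-3072 − 360 = -3432;  -14700 − 3432 = -18132;  -51948 − 18132 = -70080;  -151015 − 70080 = -221095;  -382079 − 221095 = -603174
-3432 − 360 = -3792;  -18132 − 3792 = -21924;  -70080 − 21924 = -92004;  -221095 − 92004 = -313099;  -603174 − 313099 = -916273
-3792 − 360 = -4152;  -21924 − 4152 = -26076;  -92004 − 26076 = -118080;  -313099 − 118080 = -431179;  -916273 − 431179 = -1347452
-4152 − 360 = -4512;  -26076 − 4512 = -30588;  -118080 − 30588 = -148668;  -431179 − 148668 = -579847;  -1347452 − 579847 = -1927299

-1927299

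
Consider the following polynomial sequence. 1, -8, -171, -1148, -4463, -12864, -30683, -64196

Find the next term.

First differences: -9, -163, -977, -3315, -8401, -17819, -33513
Second differences: -154, -814, -2338, -5086, -9418, -15694
Third differences: -660, -1524, -2748, -4332, -6276
Fourth differences: -864, -1224, -1584, -1944
Fifth differences: -360, -360, -360
Fifth differences constant at -360.
-1944 − 360 = -2304;  -6276 − 2304 = -8580;  -15694 − 8580 = -24274;  -33513 − 24274 = -57787;  -64196 − 57787 = -121983

-121983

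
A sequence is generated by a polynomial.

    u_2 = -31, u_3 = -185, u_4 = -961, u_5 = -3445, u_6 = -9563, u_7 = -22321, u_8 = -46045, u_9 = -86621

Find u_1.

-13

D1: -154  -776  -2484  -6118  -12758  -23724  -40576
D2: -622  -1708  -3634  -6640  -10966  -16852
D3: -1086  -1926  -3006  -4326  -5886
D4: -840  -1080  -1320  -1560
D5: -240  -240  -240
The fifth differences are constant at -240.
Work back: -840 + 240 = -600;  -1086 + 600 = -486;  -622 + 486 = -136;  -154 + 136 = -18;  -31 + 18 = -13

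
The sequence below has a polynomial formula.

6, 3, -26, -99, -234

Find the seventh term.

-3, -29, -73, -135
-26, -44, -62
-18, -18
Constant third difference = -18, so extend:
-62 − 18 = -80;  -135 − 80 = -215;  -234 − 215 = -449
-80 − 18 = -98;  -215 − 98 = -313;  -449 − 313 = -762

-762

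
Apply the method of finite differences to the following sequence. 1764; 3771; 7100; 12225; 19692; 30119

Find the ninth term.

First differences: 2007, 3329, 5125, 7467, 10427
Second differences: 1322, 1796, 2342, 2960
Third differences: 474, 546, 618
Fourth differences: 72, 72
The fourth differences are constant (72).
618 + 72 = 690;  2960 + 690 = 3650;  10427 + 3650 = 14077;  30119 + 14077 = 44196
690 + 72 = 762;  3650 + 762 = 4412;  14077 + 4412 = 18489;  44196 + 18489 = 62685
762 + 72 = 834;  4412 + 834 = 5246;  18489 + 5246 = 23735;  62685 + 23735 = 86420

86420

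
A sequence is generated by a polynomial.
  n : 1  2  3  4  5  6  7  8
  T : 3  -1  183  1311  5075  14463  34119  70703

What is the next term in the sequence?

Δ: -4  184  1128  3764  9388  19656  36584
Δ²: 188  944  2636  5624  10268  16928
Δ³: 756  1692  2988  4644  6660
Δ⁴: 936  1296  1656  2016
Δ⁵: 360  360  360
Fifth differences constant at 360.
2016 + 360 = 2376;  6660 + 2376 = 9036;  16928 + 9036 = 25964;  36584 + 25964 = 62548;  70703 + 62548 = 133251

133251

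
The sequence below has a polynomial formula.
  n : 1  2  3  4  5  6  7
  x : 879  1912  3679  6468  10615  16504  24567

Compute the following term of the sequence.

First differences: 1033  1767  2789  4147  5889  8063
Second differences: 734  1022  1358  1742  2174
Third differences: 288  336  384  432
Fourth differences: 48  48  48
Constant fourth difference = 48, so extend:
432 + 48 = 480;  2174 + 480 = 2654;  8063 + 2654 = 10717;  24567 + 10717 = 35284

35284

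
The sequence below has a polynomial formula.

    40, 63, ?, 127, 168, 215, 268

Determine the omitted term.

Using the last 4 terms:
Δ: 41  47  53
Δ²: 6  6
Constant second difference = 6.
Extend backward: 41 − 6 = 35;  127 − 35 = 92

92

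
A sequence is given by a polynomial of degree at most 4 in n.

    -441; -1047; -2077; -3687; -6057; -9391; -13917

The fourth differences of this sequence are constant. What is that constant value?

-24

First differences: -606, -1030, -1610, -2370, -3334, -4526
Second differences: -424, -580, -760, -964, -1192
Third differences: -156, -180, -204, -228
Fourth differences: -24, -24, -24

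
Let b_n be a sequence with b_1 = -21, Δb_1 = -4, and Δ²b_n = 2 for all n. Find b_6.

-21

Build the table forward from the leading diagonal:
Second differences: 2  2  2  2  2  2
First differences: -4  -2  0  2  4  6
b: -21  -25  -27  -27  -25  -21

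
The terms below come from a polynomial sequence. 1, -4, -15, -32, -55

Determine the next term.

-84

Δ: -5 , -11 , -17 , -23
Δ²: -6 , -6 , -6
Constant second difference = -6, so extend:
-23 − 6 = -29;  -55 − 29 = -84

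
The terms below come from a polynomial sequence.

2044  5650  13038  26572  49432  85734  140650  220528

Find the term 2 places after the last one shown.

487162

First differences: 3606 , 7388 , 13534 , 22860 , 36302 , 54916 , 79878
Second differences: 3782 , 6146 , 9326 , 13442 , 18614 , 24962
Third differences: 2364 , 3180 , 4116 , 5172 , 6348
Fourth differences: 816 , 936 , 1056 , 1176
Fifth differences: 120 , 120 , 120
Fifth differences constant at 120.
1176 + 120 = 1296;  6348 + 1296 = 7644;  24962 + 7644 = 32606;  79878 + 32606 = 112484;  220528 + 112484 = 333012
1296 + 120 = 1416;  7644 + 1416 = 9060;  32606 + 9060 = 41666;  112484 + 41666 = 154150;  333012 + 154150 = 487162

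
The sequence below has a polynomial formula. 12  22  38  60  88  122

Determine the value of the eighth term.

10  16  22  28  34
6  6  6  6
The second differences are constant (6).
34 + 6 = 40;  122 + 40 = 162
40 + 6 = 46;  162 + 46 = 208

208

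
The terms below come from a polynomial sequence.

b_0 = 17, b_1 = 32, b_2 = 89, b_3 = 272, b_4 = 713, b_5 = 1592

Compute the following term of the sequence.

15 , 57 , 183 , 441 , 879
42 , 126 , 258 , 438
84 , 132 , 180
48 , 48
Fourth differences constant at 48.
180 + 48 = 228;  438 + 228 = 666;  879 + 666 = 1545;  1592 + 1545 = 3137

3137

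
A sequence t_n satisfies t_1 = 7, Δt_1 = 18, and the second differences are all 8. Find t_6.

177

Build the table forward from the leading diagonal:
Second differences: 8  8  8  8  8  8
First differences: 18  26  34  42  50  58
t: 7  25  51  85  127  177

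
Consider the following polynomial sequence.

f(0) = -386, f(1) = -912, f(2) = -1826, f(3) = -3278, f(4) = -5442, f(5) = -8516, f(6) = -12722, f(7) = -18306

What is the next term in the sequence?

-526, -914, -1452, -2164, -3074, -4206, -5584
-388, -538, -712, -910, -1132, -1378
-150, -174, -198, -222, -246
-24, -24, -24, -24
Fourth differences constant at -24.
-246 − 24 = -270;  -1378 − 270 = -1648;  -5584 − 1648 = -7232;  -18306 − 7232 = -25538

-25538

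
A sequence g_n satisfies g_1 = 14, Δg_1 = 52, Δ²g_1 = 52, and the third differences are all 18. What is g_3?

Build the table forward from the leading diagonal:
Third differences: 18  18  18
Second differences: 52  70  88
First differences: 52  104  174
g: 14  66  170

170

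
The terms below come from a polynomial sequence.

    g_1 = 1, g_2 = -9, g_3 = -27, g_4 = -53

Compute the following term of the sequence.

D1: -10, -18, -26
D2: -8, -8
Second differences constant at -8.
-26 − 8 = -34;  -53 − 34 = -87

-87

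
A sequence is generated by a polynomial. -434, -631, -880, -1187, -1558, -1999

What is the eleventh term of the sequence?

First differences: -197, -249, -307, -371, -441
Second differences: -52, -58, -64, -70
Third differences: -6, -6, -6
Third differences constant at -6.
-70 − 6 = -76;  -441 − 76 = -517;  -1999 − 517 = -2516
-76 − 6 = -82;  -517 − 82 = -599;  -2516 − 599 = -3115
-82 − 6 = -88;  -599 − 88 = -687;  -3115 − 687 = -3802
-88 − 6 = -94;  -687 − 94 = -781;  -3802 − 781 = -4583
-94 − 6 = -100;  -781 − 100 = -881;  -4583 − 881 = -5464

-5464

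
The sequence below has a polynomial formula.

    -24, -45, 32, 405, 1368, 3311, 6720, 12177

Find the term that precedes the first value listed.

-7

D1: -21, 77, 373, 963, 1943, 3409, 5457
D2: 98, 296, 590, 980, 1466, 2048
D3: 198, 294, 390, 486, 582
D4: 96, 96, 96, 96
The fourth differences are constant at 96.
Work back: 198 − 96 = 102;  98 − 102 = -4;  -21 + 4 = -17;  -24 + 17 = -7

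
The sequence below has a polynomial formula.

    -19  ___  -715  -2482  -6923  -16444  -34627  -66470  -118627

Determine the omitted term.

-152

Using the last 7 terms:
First differences: -1767  -4441  -9521  -18183  -31843  -52157
Second differences: -2674  -5080  -8662  -13660  -20314
Third differences: -2406  -3582  -4998  -6654
Fourth differences: -1176  -1416  -1656
Fifth differences: -240  -240
Constant fifth difference = -240.
Extend backward: -1176 + 240 = -936;  -2406 + 936 = -1470;  -2674 + 1470 = -1204;  -1767 + 1204 = -563;  -715 + 563 = -152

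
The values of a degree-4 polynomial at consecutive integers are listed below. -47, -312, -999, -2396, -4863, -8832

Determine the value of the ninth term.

-35151

-265, -687, -1397, -2467, -3969
-422, -710, -1070, -1502
-288, -360, -432
-72, -72
Constant fourth difference = -72, so extend:
-432 − 72 = -504;  -1502 − 504 = -2006;  -3969 − 2006 = -5975;  -8832 − 5975 = -14807
-504 − 72 = -576;  -2006 − 576 = -2582;  -5975 − 2582 = -8557;  -14807 − 8557 = -23364
-576 − 72 = -648;  -2582 − 648 = -3230;  -8557 − 3230 = -11787;  -23364 − 11787 = -35151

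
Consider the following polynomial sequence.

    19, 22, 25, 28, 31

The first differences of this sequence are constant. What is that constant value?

3

Δ: 3, 3, 3, 3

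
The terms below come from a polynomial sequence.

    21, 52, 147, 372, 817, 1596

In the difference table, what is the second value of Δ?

95

First differences: 31, 95, 225, 445, 779
Second differences: 64, 130, 220, 334
Third differences: 66, 90, 114
Fourth differences: 24, 24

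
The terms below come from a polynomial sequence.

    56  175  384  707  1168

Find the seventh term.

Δ: 119, 209, 323, 461
Δ²: 90, 114, 138
Δ³: 24, 24
Third differences constant at 24.
138 + 24 = 162;  461 + 162 = 623;  1168 + 623 = 1791
162 + 24 = 186;  623 + 186 = 809;  1791 + 809 = 2600

2600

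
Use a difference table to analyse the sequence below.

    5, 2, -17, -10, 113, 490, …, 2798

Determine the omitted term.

Using the first 6 terms:
Δ: -3, -19, 7, 123, 377
Δ²: -16, 26, 116, 254
Δ³: 42, 90, 138
Δ⁴: 48, 48
Constant fourth difference = 48.
Extend forward: 138 + 48 = 186;  254 + 186 = 440;  377 + 440 = 817;  490 + 817 = 1307

1307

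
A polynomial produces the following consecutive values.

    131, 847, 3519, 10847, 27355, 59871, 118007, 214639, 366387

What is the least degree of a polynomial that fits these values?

5

First differences: 716, 2672, 7328, 16508, 32516, 58136, 96632, 151748
Second differences: 1956, 4656, 9180, 16008, 25620, 38496, 55116
Third differences: 2700, 4524, 6828, 9612, 12876, 16620
Fourth differences: 1824, 2304, 2784, 3264, 3744
Fifth differences: 480, 480, 480, 480
The fifth differences are constant, so the polynomial has degree 5.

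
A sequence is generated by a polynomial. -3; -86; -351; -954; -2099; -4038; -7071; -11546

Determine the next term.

-83, -265, -603, -1145, -1939, -3033, -4475
-182, -338, -542, -794, -1094, -1442
-156, -204, -252, -300, -348
-48, -48, -48, -48
Constant fourth difference = -48, so extend:
-348 − 48 = -396;  -1442 − 396 = -1838;  -4475 − 1838 = -6313;  -11546 − 6313 = -17859

-17859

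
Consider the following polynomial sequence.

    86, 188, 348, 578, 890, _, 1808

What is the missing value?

Using the first 5 terms:
102, 160, 230, 312
58, 70, 82
12, 12
Constant third difference = 12.
Extend forward: 82 + 12 = 94;  312 + 94 = 406;  890 + 406 = 1296

1296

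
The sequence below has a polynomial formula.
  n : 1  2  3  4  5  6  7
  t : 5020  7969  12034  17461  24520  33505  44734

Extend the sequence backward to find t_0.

D1: 2949  4065  5427  7059  8985  11229
D2: 1116  1362  1632  1926  2244
D3: 246  270  294  318
D4: 24  24  24
The fourth differences are constant at 24.
Work back: 246 − 24 = 222;  1116 − 222 = 894;  2949 − 894 = 2055;  5020 − 2055 = 2965

2965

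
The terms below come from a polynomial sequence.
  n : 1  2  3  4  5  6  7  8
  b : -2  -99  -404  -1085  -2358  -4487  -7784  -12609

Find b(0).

7

Δ: -97, -305, -681, -1273, -2129, -3297, -4825
Δ²: -208, -376, -592, -856, -1168, -1528
Δ³: -168, -216, -264, -312, -360
Δ⁴: -48, -48, -48, -48
The fourth differences are constant at -48.
Work back: -168 + 48 = -120;  -208 + 120 = -88;  -97 + 88 = -9;  -2 + 9 = 7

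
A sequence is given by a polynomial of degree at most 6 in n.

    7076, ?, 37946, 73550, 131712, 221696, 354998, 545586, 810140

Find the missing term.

Using the last 7 terms:
35604  58162  89984  133302  190588  264554
22558  31822  43318  57286  73966
9264  11496  13968  16680
2232  2472  2712
240  240
Constant fifth difference = 240.
Extend backward: 2232 − 240 = 1992;  9264 − 1992 = 7272;  22558 − 7272 = 15286;  35604 − 15286 = 20318;  37946 − 20318 = 17628

17628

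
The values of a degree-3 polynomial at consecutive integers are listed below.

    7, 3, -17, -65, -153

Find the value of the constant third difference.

-12

First differences: -4, -20, -48, -88
Second differences: -16, -28, -40
Third differences: -12, -12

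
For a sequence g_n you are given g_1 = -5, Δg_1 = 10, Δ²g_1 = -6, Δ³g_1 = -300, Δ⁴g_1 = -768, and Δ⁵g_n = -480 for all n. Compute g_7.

-20435

Build the table forward from the leading diagonal:
Δ⁵: -480  -480  -480  -480  -480  -480  -480
Δ⁴: -768  -1248  -1728  -2208  -2688  -3168  -3648
Δ³: -300  -1068  -2316  -4044  -6252  -8940  -12108
Δ²: -6  -306  -1374  -3690  -7734  -13986  -22926
Δ: 10  4  -302  -1676  -5366  -13100  -27086
g: -5  5  9  -293  -1969  -7335  -20435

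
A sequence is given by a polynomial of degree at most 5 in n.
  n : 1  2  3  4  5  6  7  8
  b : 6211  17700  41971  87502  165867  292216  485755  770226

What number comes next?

1174387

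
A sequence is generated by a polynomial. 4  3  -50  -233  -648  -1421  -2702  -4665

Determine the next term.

-7508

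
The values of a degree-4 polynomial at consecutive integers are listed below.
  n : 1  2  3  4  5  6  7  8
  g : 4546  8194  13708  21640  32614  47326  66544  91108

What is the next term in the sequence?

First differences: 3648 , 5514 , 7932 , 10974 , 14712 , 19218 , 24564
Second differences: 1866 , 2418 , 3042 , 3738 , 4506 , 5346
Third differences: 552 , 624 , 696 , 768 , 840
Fourth differences: 72 , 72 , 72 , 72
Fourth differences constant at 72.
840 + 72 = 912;  5346 + 912 = 6258;  24564 + 6258 = 30822;  91108 + 30822 = 121930

121930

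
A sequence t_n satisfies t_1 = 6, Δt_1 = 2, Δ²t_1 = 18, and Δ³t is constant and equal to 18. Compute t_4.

84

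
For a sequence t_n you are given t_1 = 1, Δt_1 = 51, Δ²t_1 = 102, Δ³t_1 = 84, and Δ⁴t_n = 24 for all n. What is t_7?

3877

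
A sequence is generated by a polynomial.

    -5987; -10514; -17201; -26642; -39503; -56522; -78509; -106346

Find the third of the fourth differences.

First differences: -4527, -6687, -9441, -12861, -17019, -21987, -27837
Second differences: -2160, -2754, -3420, -4158, -4968, -5850
Third differences: -594, -666, -738, -810, -882
Fourth differences: -72, -72, -72, -72

-72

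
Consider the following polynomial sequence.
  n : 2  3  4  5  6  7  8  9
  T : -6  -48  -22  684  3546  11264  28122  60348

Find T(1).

-42, 26, 706, 2862, 7718, 16858, 32226
68, 680, 2156, 4856, 9140, 15368
612, 1476, 2700, 4284, 6228
864, 1224, 1584, 1944
360, 360, 360
The fifth differences are constant at 360.
Work back: 864 − 360 = 504;  612 − 504 = 108;  68 − 108 = -40;  -42 + 40 = -2;  -6 + 2 = -4

-4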